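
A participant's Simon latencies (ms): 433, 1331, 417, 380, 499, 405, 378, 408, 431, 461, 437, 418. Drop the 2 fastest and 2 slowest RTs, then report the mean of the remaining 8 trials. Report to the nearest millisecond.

426 ms

Sorted: 378, 380, 405, 408, 417, 418, 431, 433, 437, 461, 499, 1331
Drop lowest 2 (378, 380) and highest 2 (499, 1331)
Remaining (n=8): Σ = 3410, mean = 3410/8 = 426.250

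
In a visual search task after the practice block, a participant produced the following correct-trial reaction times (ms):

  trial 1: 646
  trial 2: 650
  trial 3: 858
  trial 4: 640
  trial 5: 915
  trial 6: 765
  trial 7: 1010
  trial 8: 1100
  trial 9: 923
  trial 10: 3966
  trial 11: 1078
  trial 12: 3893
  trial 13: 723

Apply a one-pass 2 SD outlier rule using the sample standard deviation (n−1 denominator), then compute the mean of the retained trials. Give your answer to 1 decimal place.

846.2 ms

n = 13, ΣRT = 17167, M = 1320.538
Σ(x−M)² = 16389793.23; s = √(16389793.23/12) = 1168.681
Cutoffs: 1320.538 ± 2·1168.681 → [-1016.8, 3657.9]
Outside: 3893, 3966 → excluded.
Retained (n=11): Σ = 9308, mean = 9308/11 = 846.182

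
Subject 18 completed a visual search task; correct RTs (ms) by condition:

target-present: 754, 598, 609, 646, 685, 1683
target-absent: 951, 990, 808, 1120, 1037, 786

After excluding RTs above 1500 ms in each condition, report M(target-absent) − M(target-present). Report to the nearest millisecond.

target-present: exclude 1683
M(target-present) = 3292/5 = 658.400
M(target-absent) = 5692/6 = 948.667
Difference = 948.667 − 658.400 = 290.267 ms

290 ms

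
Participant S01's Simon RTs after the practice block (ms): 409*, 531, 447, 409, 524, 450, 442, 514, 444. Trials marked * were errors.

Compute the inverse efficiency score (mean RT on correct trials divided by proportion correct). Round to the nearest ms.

529 ms

Correct trials (n=8): 531, 447, 409, 524, 450, 442, 514, 444
Mean correct RT = 3761/8 = 470.1250 ms
Proportion correct = 8/9
IES = 470.1250 / (8/9) = 528.891 ms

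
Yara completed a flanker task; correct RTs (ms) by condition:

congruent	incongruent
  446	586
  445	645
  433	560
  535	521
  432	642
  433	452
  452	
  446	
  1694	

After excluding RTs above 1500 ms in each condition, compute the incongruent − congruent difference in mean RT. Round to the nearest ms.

115 ms

congruent: exclude 1694
M(congruent) = 3622/8 = 452.750
M(incongruent) = 3406/6 = 567.667
Difference = 567.667 − 452.750 = 114.917 ms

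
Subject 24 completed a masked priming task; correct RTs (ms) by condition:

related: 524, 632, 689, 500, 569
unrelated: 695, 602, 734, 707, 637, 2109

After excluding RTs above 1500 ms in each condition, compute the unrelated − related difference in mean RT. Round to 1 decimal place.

unrelated: exclude 2109
M(related) = 2914/5 = 582.800
M(unrelated) = 3375/5 = 675.000
Difference = 675.000 − 582.800 = 92.200 ms

92.2 ms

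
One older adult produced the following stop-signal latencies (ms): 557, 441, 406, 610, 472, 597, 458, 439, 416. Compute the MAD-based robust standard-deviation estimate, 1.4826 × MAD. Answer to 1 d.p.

Sorted: 406, 416, 439, 441, 458, 472, 557, 597, 610 → median = 458
|x − 458| sorted: 0, 14, 17, 19, 42, 52, 99, 139, 152 → MAD = 42
Robust SD ≈ 1.4826 × 42 = 62.269

62.3 ms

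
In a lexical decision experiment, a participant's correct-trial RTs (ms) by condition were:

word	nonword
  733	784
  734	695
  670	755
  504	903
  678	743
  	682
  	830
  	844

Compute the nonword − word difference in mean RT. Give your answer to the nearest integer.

M(word) = 3319/5 = 663.800
M(nonword) = 6236/8 = 779.500
Difference = 779.500 − 663.800 = 115.700 ms

116 ms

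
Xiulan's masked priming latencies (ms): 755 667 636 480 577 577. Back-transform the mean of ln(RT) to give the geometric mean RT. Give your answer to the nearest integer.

609 ms

ln(RT): 6.6267, 6.5028, 6.4552, 6.1738, 6.3578, 6.3578
Mean ln(RT) = 38.4742/6 = 6.41236
Geometric mean = exp(6.41236) = 609.33 ms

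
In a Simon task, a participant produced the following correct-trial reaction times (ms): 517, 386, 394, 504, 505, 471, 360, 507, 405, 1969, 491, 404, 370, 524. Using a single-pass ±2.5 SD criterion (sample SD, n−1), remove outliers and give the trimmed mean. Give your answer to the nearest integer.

449 ms

n = 14, ΣRT = 7807, M = 557.643
Σ(x−M)² = 2192293.21; s = √(2192293.21/13) = 410.655
Cutoffs: 557.643 ± 2.5·410.655 → [-469.0, 1584.3]
Outside: 1969 → excluded.
Retained (n=13): Σ = 5838, mean = 5838/13 = 449.077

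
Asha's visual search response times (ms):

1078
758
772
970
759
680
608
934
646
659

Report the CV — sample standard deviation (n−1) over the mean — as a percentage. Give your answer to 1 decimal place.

19.9%

n = 10, Σ = 7864, M = 786.4000
Σ(x−M)² = 221380.400; s = √(221380.400/9) = 156.8369
CV = 156.8369 / 786.4000 = 0.19944 = 19.944%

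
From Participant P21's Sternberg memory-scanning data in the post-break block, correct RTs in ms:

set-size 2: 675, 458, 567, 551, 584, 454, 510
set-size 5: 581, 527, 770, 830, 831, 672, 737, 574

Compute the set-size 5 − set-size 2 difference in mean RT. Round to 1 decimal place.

M(set-size 2) = 3799/7 = 542.714
M(set-size 5) = 5522/8 = 690.250
Difference = 690.250 − 542.714 = 147.536 ms

147.5 ms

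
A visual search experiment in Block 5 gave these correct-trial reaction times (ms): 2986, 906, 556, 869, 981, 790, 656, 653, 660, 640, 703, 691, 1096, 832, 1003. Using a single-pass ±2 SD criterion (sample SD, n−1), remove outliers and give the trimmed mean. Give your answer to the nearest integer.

788 ms

n = 15, ΣRT = 14022, M = 934.800
Σ(x−M)² = 4853108.40; s = √(4853108.40/14) = 588.770
Cutoffs: 934.800 ± 2·588.770 → [-242.7, 2112.3]
Outside: 2986 → excluded.
Retained (n=14): Σ = 11036, mean = 11036/14 = 788.286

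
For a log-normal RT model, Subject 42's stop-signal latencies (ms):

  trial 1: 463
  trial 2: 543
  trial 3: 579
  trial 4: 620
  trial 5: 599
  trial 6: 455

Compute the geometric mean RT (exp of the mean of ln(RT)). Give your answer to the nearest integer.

ln(RT): 6.1377, 6.2971, 6.3613, 6.4297, 6.3953, 6.1203
Mean ln(RT) = 37.7414/6 = 6.29024
Geometric mean = exp(6.29024) = 539.28 ms

539 ms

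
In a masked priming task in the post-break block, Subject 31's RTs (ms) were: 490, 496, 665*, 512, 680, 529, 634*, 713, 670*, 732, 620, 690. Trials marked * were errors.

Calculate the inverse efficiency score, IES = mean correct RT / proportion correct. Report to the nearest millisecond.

809 ms

Correct trials (n=9): 490, 496, 512, 680, 529, 713, 732, 620, 690
Mean correct RT = 5462/9 = 606.8889 ms
Proportion correct = 9/12
IES = 606.8889 / (9/12) = 809.185 ms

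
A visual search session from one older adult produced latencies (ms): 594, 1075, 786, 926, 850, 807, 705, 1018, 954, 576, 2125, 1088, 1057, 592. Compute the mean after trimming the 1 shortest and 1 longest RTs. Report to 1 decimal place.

Sorted: 576, 592, 594, 705, 786, 807, 850, 926, 954, 1018, 1057, 1075, 1088, 2125
Drop lowest 1 (576) and highest 1 (2125)
Remaining (n=12): Σ = 10452, mean = 10452/12 = 871.000

871.0 ms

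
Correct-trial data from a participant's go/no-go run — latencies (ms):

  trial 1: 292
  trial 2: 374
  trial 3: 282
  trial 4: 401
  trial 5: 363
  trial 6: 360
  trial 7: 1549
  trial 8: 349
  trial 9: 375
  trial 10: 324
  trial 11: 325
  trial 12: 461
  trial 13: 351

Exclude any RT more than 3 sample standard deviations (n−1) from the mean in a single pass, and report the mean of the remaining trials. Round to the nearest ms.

n = 13, ΣRT = 5806, M = 446.615
Σ(x−M)² = 1341935.08; s = √(1341935.08/12) = 334.407
Cutoffs: 446.615 ± 3·334.407 → [-556.6, 1449.8]
Outside: 1549 → excluded.
Retained (n=12): Σ = 4257, mean = 4257/12 = 354.750

355 ms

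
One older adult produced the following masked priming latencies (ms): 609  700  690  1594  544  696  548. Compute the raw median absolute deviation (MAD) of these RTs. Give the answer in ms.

Sorted: 544, 548, 609, 690, 696, 700, 1594 → median = 690
|x − 690|: 81, 10, 0, 904, 146, 6, 142
Sorted deviations: 0, 6, 10, 81, 142, 146, 904 → MAD = 81

81 ms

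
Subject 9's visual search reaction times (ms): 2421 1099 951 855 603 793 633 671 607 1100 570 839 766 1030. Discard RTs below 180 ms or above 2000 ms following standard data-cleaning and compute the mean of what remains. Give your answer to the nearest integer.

809 ms

Excluded: 2421
Retained (n=13): Σ = 10517
Mean = 10517/13 = 809.0000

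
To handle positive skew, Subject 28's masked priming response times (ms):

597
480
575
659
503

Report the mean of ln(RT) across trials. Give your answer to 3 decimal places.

6.326

ln(RT): 6.3919, 6.1738, 6.3544, 6.4907, 6.2206
Σ ln(RT) = 31.6314
Mean = 31.6314/5 = 6.32628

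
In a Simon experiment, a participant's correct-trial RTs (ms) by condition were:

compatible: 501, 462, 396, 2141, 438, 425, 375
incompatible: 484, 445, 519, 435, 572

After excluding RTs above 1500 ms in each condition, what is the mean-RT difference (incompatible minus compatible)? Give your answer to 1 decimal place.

compatible: exclude 2141
M(compatible) = 2597/6 = 432.833
M(incompatible) = 2455/5 = 491.000
Difference = 491.000 − 432.833 = 58.167 ms

58.2 ms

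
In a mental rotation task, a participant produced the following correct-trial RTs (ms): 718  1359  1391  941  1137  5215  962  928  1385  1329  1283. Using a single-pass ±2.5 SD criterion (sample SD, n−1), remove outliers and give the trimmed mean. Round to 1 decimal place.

n = 11, ΣRT = 16648, M = 1513.455
Σ(x−M)² = 15592952.73; s = √(15592952.73/10) = 1248.717
Cutoffs: 1513.455 ± 2.5·1248.717 → [-1608.3, 4635.2]
Outside: 5215 → excluded.
Retained (n=10): Σ = 11433, mean = 11433/10 = 1143.300

1143.3 ms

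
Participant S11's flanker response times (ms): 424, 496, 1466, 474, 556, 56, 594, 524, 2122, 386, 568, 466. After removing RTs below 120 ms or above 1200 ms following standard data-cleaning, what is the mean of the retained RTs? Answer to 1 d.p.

Excluded: 56, 1466, 2122
Retained (n=9): Σ = 4488
Mean = 4488/9 = 498.6667

498.7 ms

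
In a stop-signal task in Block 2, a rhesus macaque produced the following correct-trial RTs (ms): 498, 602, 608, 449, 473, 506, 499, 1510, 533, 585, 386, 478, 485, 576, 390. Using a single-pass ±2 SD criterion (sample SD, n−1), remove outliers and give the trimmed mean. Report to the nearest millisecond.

505 ms

n = 15, ΣRT = 8578, M = 571.867
Σ(x−M)² = 1007961.73; s = √(1007961.73/14) = 268.323
Cutoffs: 571.867 ± 2·268.323 → [35.2, 1108.5]
Outside: 1510 → excluded.
Retained (n=14): Σ = 7068, mean = 7068/14 = 504.857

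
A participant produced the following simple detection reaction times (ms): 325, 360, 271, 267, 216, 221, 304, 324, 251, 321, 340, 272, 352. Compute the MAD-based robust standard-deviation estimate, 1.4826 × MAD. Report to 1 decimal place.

53.4 ms

Sorted: 216, 221, 251, 267, 271, 272, 304, 321, 324, 325, 340, 352, 360 → median = 304
|x − 304| sorted: 0, 17, 20, 21, 32, 33, 36, 37, 48, 53, 56, 83, 88 → MAD = 36
Robust SD ≈ 1.4826 × 36 = 53.374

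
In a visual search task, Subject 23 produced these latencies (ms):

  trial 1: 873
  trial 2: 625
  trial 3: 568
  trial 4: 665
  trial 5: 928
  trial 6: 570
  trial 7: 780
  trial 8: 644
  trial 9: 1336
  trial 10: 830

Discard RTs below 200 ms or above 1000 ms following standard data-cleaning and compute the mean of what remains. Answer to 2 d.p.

720.33 ms

Excluded: 1336
Retained (n=9): Σ = 6483
Mean = 6483/9 = 720.3333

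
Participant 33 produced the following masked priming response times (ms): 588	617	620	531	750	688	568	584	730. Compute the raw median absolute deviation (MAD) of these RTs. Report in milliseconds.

Sorted: 531, 568, 584, 588, 617, 620, 688, 730, 750 → median = 617
|x − 617|: 29, 0, 3, 86, 133, 71, 49, 33, 113
Sorted deviations: 0, 3, 29, 33, 49, 71, 86, 113, 133 → MAD = 49

49 ms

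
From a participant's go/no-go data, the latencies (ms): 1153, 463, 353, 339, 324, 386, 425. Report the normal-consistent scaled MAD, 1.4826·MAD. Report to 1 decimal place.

69.7 ms

Sorted: 324, 339, 353, 386, 425, 463, 1153 → median = 386
|x − 386| sorted: 0, 33, 39, 47, 62, 77, 767 → MAD = 47
Robust SD ≈ 1.4826 × 47 = 69.682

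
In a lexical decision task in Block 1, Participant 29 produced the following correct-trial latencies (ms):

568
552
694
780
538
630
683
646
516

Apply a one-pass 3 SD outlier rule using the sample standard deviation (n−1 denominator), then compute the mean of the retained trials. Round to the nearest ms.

623 ms

n = 9, ΣRT = 5607, M = 623.000
Σ(x−M)² = 60608.00; s = √(60608.00/8) = 87.040
Cutoffs: 623.000 ± 3·87.040 → [361.9, 884.1]
No RTs fall outside the cutoffs; all 9 retained. Mean = 5607/9 = 623.000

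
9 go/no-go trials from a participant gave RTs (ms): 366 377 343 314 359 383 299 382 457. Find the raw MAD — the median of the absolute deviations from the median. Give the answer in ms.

Sorted: 299, 314, 343, 359, 366, 377, 382, 383, 457 → median = 366
|x − 366|: 0, 11, 23, 52, 7, 17, 67, 16, 91
Sorted deviations: 0, 7, 11, 16, 17, 23, 52, 67, 91 → MAD = 17

17 ms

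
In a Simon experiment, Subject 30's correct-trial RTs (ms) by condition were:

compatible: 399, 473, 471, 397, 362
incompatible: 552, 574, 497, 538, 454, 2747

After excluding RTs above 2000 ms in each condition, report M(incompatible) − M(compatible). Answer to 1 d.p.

incompatible: exclude 2747
M(compatible) = 2102/5 = 420.400
M(incompatible) = 2615/5 = 523.000
Difference = 523.000 − 420.400 = 102.600 ms

102.6 ms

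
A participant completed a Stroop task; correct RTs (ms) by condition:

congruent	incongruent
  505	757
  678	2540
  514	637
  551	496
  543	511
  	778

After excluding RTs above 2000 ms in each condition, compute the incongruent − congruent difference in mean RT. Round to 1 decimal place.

incongruent: exclude 2540
M(congruent) = 2791/5 = 558.200
M(incongruent) = 3179/5 = 635.800
Difference = 635.800 − 558.200 = 77.600 ms

77.6 ms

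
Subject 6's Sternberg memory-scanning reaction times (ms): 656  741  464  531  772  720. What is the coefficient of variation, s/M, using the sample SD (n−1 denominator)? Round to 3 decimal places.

0.191

n = 6, Σ = 3884, M = 647.3333
Σ(x−M)² = 76815.333; s = √(76815.333/5) = 123.9478
CV = 123.9478 / 647.3333 = 0.19147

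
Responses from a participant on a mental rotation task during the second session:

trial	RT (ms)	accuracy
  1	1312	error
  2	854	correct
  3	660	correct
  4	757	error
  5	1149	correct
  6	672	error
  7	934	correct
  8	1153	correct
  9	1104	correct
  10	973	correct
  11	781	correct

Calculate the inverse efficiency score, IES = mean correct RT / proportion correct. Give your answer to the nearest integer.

Correct trials (n=8): 854, 660, 1149, 934, 1153, 1104, 973, 781
Mean correct RT = 7608/8 = 951.0000 ms
Proportion correct = 8/11
IES = 951.0000 / (8/11) = 1307.625 ms

1308 ms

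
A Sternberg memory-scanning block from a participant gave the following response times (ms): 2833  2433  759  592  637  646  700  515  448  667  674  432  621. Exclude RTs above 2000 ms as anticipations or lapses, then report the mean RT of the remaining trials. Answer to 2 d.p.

608.27 ms

Excluded: 2433, 2833
Retained (n=11): Σ = 6691
Mean = 6691/11 = 608.2727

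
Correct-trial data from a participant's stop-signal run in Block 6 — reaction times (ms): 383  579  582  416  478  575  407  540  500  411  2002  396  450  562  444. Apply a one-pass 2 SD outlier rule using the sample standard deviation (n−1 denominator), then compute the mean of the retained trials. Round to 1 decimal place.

480.2 ms

n = 15, ΣRT = 8725, M = 581.667
Σ(x−M)² = 2234247.33; s = √(2234247.33/14) = 399.486
Cutoffs: 581.667 ± 2·399.486 → [-217.3, 1380.6]
Outside: 2002 → excluded.
Retained (n=14): Σ = 6723, mean = 6723/14 = 480.214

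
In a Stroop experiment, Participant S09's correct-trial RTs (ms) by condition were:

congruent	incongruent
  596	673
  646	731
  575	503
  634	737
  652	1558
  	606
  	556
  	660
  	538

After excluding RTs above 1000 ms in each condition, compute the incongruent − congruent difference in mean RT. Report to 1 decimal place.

4.9 ms

incongruent: exclude 1558
M(congruent) = 3103/5 = 620.600
M(incongruent) = 5004/8 = 625.500
Difference = 625.500 − 620.600 = 4.900 ms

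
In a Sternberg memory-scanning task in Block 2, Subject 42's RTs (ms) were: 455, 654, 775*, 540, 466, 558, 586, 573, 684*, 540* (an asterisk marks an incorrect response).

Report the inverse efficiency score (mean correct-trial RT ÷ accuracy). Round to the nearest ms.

Correct trials (n=7): 455, 654, 540, 466, 558, 586, 573
Mean correct RT = 3832/7 = 547.4286 ms
Proportion correct = 7/10
IES = 547.4286 / (7/10) = 782.041 ms

782 ms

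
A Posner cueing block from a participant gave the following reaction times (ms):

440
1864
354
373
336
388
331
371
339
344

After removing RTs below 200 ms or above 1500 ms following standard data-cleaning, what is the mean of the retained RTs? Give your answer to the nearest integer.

364 ms

Excluded: 1864
Retained (n=9): Σ = 3276
Mean = 3276/9 = 364.0000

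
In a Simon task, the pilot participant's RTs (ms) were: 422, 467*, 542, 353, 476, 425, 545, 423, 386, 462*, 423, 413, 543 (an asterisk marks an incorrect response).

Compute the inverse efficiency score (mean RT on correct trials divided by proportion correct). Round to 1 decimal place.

531.9 ms

Correct trials (n=11): 422, 542, 353, 476, 425, 545, 423, 386, 423, 413, 543
Mean correct RT = 4951/11 = 450.0909 ms
Proportion correct = 11/13
IES = 450.0909 / (11/13) = 531.926 ms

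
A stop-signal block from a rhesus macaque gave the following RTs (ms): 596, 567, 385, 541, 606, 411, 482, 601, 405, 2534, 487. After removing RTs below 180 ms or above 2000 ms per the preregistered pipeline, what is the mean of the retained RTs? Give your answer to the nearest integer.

508 ms

Excluded: 2534
Retained (n=10): Σ = 5081
Mean = 5081/10 = 508.1000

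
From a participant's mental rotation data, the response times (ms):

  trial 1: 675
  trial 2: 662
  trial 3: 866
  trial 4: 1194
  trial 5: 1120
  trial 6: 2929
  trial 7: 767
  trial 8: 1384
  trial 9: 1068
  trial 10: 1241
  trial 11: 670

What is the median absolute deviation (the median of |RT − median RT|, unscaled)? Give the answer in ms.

Sorted: 662, 670, 675, 767, 866, 1068, 1120, 1194, 1241, 1384, 2929 → median = 1068
|x − 1068|: 393, 406, 202, 126, 52, 1861, 301, 316, 0, 173, 398
Sorted deviations: 0, 52, 126, 173, 202, 301, 316, 393, 398, 406, 1861 → MAD = 301

301 ms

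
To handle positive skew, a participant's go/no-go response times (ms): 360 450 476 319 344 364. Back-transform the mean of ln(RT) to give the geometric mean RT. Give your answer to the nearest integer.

ln(RT): 5.8861, 6.1092, 6.1654, 5.7652, 5.8406, 5.8972
Mean ln(RT) = 35.6638/6 = 5.94396
Geometric mean = exp(5.94396) = 381.44 ms

381 ms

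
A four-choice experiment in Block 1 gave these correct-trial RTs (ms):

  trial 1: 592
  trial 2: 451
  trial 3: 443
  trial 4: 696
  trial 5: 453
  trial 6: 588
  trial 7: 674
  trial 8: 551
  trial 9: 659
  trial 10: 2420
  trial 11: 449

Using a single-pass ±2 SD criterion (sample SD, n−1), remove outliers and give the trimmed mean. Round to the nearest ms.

556 ms

n = 11, ΣRT = 7976, M = 725.091
Σ(x−M)² = 3252316.91; s = √(3252316.91/10) = 570.291
Cutoffs: 725.091 ± 2·570.291 → [-415.5, 1865.7]
Outside: 2420 → excluded.
Retained (n=10): Σ = 5556, mean = 5556/10 = 555.600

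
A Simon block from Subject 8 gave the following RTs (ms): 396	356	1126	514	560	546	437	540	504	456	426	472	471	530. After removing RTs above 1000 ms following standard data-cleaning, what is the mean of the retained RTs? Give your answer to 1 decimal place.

477.5 ms

Excluded: 1126
Retained (n=13): Σ = 6208
Mean = 6208/13 = 477.5385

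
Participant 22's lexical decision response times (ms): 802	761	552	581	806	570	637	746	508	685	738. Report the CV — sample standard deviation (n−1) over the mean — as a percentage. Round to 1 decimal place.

15.9%

n = 11, Σ = 7386, M = 671.4545
Σ(x−M)² = 113980.727; s = √(113980.727/10) = 106.7618
CV = 106.7618 / 671.4545 = 0.15900 = 15.900%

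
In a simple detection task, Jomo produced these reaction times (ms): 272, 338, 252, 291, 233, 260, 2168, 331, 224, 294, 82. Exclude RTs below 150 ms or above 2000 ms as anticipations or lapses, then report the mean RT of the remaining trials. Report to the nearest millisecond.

277 ms

Excluded: 82, 2168
Retained (n=9): Σ = 2495
Mean = 2495/9 = 277.2222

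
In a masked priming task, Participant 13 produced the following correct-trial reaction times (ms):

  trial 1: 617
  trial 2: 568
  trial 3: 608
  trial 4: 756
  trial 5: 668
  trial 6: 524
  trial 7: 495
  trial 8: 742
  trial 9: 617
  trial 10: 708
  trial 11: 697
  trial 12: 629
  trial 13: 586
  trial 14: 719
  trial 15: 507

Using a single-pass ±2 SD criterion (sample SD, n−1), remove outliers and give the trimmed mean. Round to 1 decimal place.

629.4 ms

n = 15, ΣRT = 9441, M = 629.400
Σ(x−M)² = 99545.60; s = √(99545.60/14) = 84.323
Cutoffs: 629.400 ± 2·84.323 → [460.8, 798.0]
No RTs fall outside the cutoffs; all 15 retained. Mean = 9441/15 = 629.400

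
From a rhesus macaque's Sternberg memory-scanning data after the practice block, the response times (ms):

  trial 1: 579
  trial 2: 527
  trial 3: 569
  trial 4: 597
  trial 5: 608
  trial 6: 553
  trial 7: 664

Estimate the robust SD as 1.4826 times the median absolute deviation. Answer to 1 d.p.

Sorted: 527, 553, 569, 579, 597, 608, 664 → median = 579
|x − 579| sorted: 0, 10, 18, 26, 29, 52, 85 → MAD = 26
Robust SD ≈ 1.4826 × 26 = 38.548

38.5 ms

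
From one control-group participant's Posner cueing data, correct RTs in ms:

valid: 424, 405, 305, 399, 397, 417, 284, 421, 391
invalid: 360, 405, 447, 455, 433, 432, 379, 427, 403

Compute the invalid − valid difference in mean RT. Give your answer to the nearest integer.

M(valid) = 3443/9 = 382.556
M(invalid) = 3741/9 = 415.667
Difference = 415.667 − 382.556 = 33.111 ms

33 ms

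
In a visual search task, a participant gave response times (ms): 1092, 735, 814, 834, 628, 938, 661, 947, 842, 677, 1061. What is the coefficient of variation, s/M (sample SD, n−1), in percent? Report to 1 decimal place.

18.8%

n = 11, Σ = 9229, M = 839.0000
Σ(x−M)² = 248682.000; s = √(248682.000/10) = 157.6965
CV = 157.6965 / 839.0000 = 0.18796 = 18.796%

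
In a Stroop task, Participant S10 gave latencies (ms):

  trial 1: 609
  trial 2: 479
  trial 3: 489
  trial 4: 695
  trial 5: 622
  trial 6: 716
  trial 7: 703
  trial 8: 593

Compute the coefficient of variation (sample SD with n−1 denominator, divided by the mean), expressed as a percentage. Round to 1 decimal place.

n = 8, Σ = 4906, M = 613.2500
Σ(x−M)² = 59261.500; s = √(59261.500/7) = 92.0105
CV = 92.0105 / 613.2500 = 0.15004 = 15.004%

15.0%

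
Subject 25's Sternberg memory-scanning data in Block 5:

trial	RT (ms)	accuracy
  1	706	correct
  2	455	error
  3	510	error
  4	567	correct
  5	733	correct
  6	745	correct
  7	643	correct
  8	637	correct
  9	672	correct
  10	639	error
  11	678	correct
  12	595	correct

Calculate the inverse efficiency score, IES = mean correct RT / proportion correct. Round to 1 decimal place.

885.3 ms

Correct trials (n=9): 706, 567, 733, 745, 643, 637, 672, 678, 595
Mean correct RT = 5976/9 = 664.0000 ms
Proportion correct = 9/12
IES = 664.0000 / (9/12) = 885.333 ms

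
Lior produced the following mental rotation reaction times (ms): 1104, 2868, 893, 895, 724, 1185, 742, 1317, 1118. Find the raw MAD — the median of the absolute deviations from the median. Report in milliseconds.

211 ms

Sorted: 724, 742, 893, 895, 1104, 1118, 1185, 1317, 2868 → median = 1104
|x − 1104|: 0, 1764, 211, 209, 380, 81, 362, 213, 14
Sorted deviations: 0, 14, 81, 209, 211, 213, 362, 380, 1764 → MAD = 211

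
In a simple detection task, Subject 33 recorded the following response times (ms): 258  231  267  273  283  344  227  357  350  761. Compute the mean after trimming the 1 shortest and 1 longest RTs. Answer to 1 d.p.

295.4 ms

Sorted: 227, 231, 258, 267, 273, 283, 344, 350, 357, 761
Drop lowest 1 (227) and highest 1 (761)
Remaining (n=8): Σ = 2363, mean = 2363/8 = 295.375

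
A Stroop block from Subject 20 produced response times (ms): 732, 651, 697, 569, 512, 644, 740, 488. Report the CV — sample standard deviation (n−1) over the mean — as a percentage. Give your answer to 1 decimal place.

15.4%

n = 8, Σ = 5033, M = 629.1250
Σ(x−M)² = 65432.875; s = √(65432.875/7) = 96.6827
CV = 96.6827 / 629.1250 = 0.15368 = 15.368%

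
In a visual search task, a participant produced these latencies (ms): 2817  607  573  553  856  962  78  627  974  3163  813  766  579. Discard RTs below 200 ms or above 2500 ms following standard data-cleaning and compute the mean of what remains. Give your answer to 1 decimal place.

731.0 ms

Excluded: 78, 2817, 3163
Retained (n=10): Σ = 7310
Mean = 7310/10 = 731.0000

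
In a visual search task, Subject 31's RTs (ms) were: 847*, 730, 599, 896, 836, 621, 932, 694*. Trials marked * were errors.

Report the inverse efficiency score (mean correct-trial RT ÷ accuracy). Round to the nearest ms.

1025 ms

Correct trials (n=6): 730, 599, 896, 836, 621, 932
Mean correct RT = 4614/6 = 769.0000 ms
Proportion correct = 6/8
IES = 769.0000 / (6/8) = 1025.333 ms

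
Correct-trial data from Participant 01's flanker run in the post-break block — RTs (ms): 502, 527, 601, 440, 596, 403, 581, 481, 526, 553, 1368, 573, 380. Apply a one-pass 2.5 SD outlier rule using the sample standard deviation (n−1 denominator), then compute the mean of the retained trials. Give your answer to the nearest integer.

n = 13, ΣRT = 7531, M = 579.308
Σ(x−M)² = 734952.77; s = √(734952.77/12) = 247.479
Cutoffs: 579.308 ± 2.5·247.479 → [-39.4, 1198.0]
Outside: 1368 → excluded.
Retained (n=12): Σ = 6163, mean = 6163/12 = 513.583

514 ms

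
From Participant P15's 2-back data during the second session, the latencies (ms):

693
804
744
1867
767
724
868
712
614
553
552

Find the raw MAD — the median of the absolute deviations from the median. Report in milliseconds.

80 ms

Sorted: 552, 553, 614, 693, 712, 724, 744, 767, 804, 868, 1867 → median = 724
|x − 724|: 31, 80, 20, 1143, 43, 0, 144, 12, 110, 171, 172
Sorted deviations: 0, 12, 20, 31, 43, 80, 110, 144, 171, 172, 1143 → MAD = 80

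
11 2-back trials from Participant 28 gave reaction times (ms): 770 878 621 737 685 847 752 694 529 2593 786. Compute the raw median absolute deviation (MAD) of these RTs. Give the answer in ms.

Sorted: 529, 621, 685, 694, 737, 752, 770, 786, 847, 878, 2593 → median = 752
|x − 752|: 18, 126, 131, 15, 67, 95, 0, 58, 223, 1841, 34
Sorted deviations: 0, 15, 18, 34, 58, 67, 95, 126, 131, 223, 1841 → MAD = 67

67 ms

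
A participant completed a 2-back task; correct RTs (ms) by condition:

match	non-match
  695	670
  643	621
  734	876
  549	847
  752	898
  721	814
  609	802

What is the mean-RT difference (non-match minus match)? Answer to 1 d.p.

M(match) = 4703/7 = 671.857
M(non-match) = 5528/7 = 789.714
Difference = 789.714 − 671.857 = 117.857 ms

117.9 ms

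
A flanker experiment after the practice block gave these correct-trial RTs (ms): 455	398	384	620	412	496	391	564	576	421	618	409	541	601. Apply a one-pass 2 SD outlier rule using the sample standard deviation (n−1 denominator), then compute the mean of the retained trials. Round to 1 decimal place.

491.9 ms

n = 14, ΣRT = 6886, M = 491.857
Σ(x−M)² = 109197.71; s = √(109197.71/13) = 91.651
Cutoffs: 491.857 ± 2·91.651 → [308.6, 675.2]
No RTs fall outside the cutoffs; all 14 retained. Mean = 6886/14 = 491.857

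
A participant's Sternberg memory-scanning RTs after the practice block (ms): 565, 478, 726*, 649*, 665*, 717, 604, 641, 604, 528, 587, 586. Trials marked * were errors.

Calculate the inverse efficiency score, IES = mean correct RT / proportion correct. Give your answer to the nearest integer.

787 ms

Correct trials (n=9): 565, 478, 717, 604, 641, 604, 528, 587, 586
Mean correct RT = 5310/9 = 590.0000 ms
Proportion correct = 9/12
IES = 590.0000 / (9/12) = 786.667 ms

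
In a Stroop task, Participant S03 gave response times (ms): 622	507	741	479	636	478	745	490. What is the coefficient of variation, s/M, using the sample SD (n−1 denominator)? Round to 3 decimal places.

n = 8, Σ = 4698, M = 587.2500
Σ(x−M)² = 91659.500; s = √(91659.500/7) = 114.4300
CV = 114.4300 / 587.2500 = 0.19486

0.195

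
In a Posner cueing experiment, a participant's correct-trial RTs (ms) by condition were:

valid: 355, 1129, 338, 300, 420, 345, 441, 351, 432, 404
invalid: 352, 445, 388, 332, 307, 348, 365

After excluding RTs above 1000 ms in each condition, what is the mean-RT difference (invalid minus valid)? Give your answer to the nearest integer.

-14 ms

valid: exclude 1129
M(valid) = 3386/9 = 376.222
M(invalid) = 2537/7 = 362.429
Difference = 362.429 − 376.222 = -13.794 ms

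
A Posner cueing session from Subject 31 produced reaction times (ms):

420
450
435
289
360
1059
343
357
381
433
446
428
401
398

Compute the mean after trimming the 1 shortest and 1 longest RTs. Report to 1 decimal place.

Sorted: 289, 343, 357, 360, 381, 398, 401, 420, 428, 433, 435, 446, 450, 1059
Drop lowest 1 (289) and highest 1 (1059)
Remaining (n=12): Σ = 4852, mean = 4852/12 = 404.333

404.3 ms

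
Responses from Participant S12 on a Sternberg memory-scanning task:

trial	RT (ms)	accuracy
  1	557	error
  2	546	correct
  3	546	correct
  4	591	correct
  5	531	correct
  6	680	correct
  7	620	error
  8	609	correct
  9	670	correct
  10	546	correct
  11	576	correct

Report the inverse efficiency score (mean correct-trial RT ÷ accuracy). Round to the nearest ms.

719 ms

Correct trials (n=9): 546, 546, 591, 531, 680, 609, 670, 546, 576
Mean correct RT = 5295/9 = 588.3333 ms
Proportion correct = 9/11
IES = 588.3333 / (9/11) = 719.074 ms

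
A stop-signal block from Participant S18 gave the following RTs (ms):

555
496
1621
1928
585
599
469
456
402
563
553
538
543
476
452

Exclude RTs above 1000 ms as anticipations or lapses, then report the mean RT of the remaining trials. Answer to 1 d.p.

Excluded: 1621, 1928
Retained (n=13): Σ = 6687
Mean = 6687/13 = 514.3846

514.4 ms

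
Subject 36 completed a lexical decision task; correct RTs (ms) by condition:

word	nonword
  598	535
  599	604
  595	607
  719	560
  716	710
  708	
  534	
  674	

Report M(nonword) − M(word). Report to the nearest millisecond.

M(word) = 5143/8 = 642.875
M(nonword) = 3016/5 = 603.200
Difference = 603.200 − 642.875 = -39.675 ms

-40 ms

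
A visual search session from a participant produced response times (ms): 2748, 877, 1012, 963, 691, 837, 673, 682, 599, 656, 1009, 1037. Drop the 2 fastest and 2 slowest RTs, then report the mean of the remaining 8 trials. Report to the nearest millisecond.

Sorted: 599, 656, 673, 682, 691, 837, 877, 963, 1009, 1012, 1037, 2748
Drop lowest 2 (599, 656) and highest 2 (1037, 2748)
Remaining (n=8): Σ = 6744, mean = 6744/8 = 843.000

843 ms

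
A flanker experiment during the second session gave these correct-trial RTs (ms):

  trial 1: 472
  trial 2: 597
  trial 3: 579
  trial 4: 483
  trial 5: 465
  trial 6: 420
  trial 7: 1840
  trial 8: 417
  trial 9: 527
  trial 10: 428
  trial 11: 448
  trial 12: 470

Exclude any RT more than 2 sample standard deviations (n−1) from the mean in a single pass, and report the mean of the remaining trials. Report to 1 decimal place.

n = 12, ΣRT = 7146, M = 595.500
Σ(x−M)² = 1726911.00; s = √(1726911.00/11) = 396.222
Cutoffs: 595.500 ± 2·396.222 → [-196.9, 1387.9]
Outside: 1840 → excluded.
Retained (n=11): Σ = 5306, mean = 5306/11 = 482.364

482.4 ms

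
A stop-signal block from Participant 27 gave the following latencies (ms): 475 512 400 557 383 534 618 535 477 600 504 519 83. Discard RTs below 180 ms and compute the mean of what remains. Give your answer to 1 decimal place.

Excluded: 83
Retained (n=12): Σ = 6114
Mean = 6114/12 = 509.5000

509.5 ms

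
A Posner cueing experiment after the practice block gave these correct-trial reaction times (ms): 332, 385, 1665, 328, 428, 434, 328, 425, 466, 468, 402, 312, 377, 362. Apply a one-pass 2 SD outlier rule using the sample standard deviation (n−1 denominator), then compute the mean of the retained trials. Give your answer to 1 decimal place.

388.2 ms

n = 14, ΣRT = 6712, M = 479.429
Σ(x−M)² = 1548383.43; s = √(1548383.43/13) = 345.118
Cutoffs: 479.429 ± 2·345.118 → [-210.8, 1169.7]
Outside: 1665 → excluded.
Retained (n=13): Σ = 5047, mean = 5047/13 = 388.231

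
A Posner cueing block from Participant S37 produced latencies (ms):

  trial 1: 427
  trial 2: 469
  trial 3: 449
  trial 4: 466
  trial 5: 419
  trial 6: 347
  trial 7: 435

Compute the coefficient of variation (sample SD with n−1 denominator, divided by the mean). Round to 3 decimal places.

n = 7, Σ = 3012, M = 430.2857
Σ(x−M)² = 10221.429; s = √(10221.429/6) = 41.2743
CV = 41.2743 / 430.2857 = 0.09592

0.096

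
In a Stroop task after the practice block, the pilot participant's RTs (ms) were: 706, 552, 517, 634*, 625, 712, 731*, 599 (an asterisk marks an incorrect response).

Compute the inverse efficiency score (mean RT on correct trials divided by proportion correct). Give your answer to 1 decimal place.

Correct trials (n=6): 706, 552, 517, 625, 712, 599
Mean correct RT = 3711/6 = 618.5000 ms
Proportion correct = 6/8
IES = 618.5000 / (6/8) = 824.667 ms

824.7 ms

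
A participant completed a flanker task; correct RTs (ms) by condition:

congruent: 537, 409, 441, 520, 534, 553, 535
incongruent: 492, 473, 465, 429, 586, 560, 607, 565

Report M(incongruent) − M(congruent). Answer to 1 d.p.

18.0 ms

M(congruent) = 3529/7 = 504.143
M(incongruent) = 4177/8 = 522.125
Difference = 522.125 − 504.143 = 17.982 ms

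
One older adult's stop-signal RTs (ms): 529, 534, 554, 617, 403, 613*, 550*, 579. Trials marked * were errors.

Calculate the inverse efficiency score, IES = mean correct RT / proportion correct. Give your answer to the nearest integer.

715 ms

Correct trials (n=6): 529, 534, 554, 617, 403, 579
Mean correct RT = 3216/6 = 536.0000 ms
Proportion correct = 6/8
IES = 536.0000 / (6/8) = 714.667 ms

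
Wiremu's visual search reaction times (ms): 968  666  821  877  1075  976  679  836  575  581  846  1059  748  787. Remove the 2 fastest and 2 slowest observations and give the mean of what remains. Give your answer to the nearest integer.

820 ms

Sorted: 575, 581, 666, 679, 748, 787, 821, 836, 846, 877, 968, 976, 1059, 1075
Drop lowest 2 (575, 581) and highest 2 (1059, 1075)
Remaining (n=10): Σ = 8204, mean = 8204/10 = 820.400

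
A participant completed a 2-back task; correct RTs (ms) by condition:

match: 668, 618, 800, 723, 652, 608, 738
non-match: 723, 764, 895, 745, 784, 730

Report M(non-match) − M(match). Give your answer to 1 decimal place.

86.8 ms

M(match) = 4807/7 = 686.714
M(non-match) = 4641/6 = 773.500
Difference = 773.500 − 686.714 = 86.786 ms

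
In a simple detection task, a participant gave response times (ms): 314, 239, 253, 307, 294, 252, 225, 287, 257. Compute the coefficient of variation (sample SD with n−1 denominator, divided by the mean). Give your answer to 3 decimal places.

0.117

n = 9, Σ = 2428, M = 269.7778
Σ(x−M)² = 7937.556; s = √(7937.556/8) = 31.4991
CV = 31.4991 / 269.7778 = 0.11676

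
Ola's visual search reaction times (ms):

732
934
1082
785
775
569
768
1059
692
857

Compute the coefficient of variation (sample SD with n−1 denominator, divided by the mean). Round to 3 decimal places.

n = 10, Σ = 8253, M = 825.3000
Σ(x−M)² = 232932.100; s = √(232932.100/9) = 160.8768
CV = 160.8768 / 825.3000 = 0.19493

0.195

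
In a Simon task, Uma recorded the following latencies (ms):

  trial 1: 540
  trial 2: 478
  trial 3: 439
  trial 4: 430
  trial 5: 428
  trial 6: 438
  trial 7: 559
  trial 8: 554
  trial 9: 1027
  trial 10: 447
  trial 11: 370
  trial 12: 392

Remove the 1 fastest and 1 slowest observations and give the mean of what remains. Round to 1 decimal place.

470.5 ms

Sorted: 370, 392, 428, 430, 438, 439, 447, 478, 540, 554, 559, 1027
Drop lowest 1 (370) and highest 1 (1027)
Remaining (n=10): Σ = 4705, mean = 4705/10 = 470.500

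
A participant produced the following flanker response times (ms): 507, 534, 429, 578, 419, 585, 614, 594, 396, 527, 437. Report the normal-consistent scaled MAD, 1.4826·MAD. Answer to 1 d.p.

99.3 ms

Sorted: 396, 419, 429, 437, 507, 527, 534, 578, 585, 594, 614 → median = 527
|x − 527| sorted: 0, 7, 20, 51, 58, 67, 87, 90, 98, 108, 131 → MAD = 67
Robust SD ≈ 1.4826 × 67 = 99.334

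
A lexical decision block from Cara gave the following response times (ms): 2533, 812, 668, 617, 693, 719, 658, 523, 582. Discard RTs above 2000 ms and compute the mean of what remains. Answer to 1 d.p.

659.0 ms

Excluded: 2533
Retained (n=8): Σ = 5272
Mean = 5272/8 = 659.0000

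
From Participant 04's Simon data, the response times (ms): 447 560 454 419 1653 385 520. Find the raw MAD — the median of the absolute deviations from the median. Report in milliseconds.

Sorted: 385, 419, 447, 454, 520, 560, 1653 → median = 454
|x − 454|: 7, 106, 0, 35, 1199, 69, 66
Sorted deviations: 0, 7, 35, 66, 69, 106, 1199 → MAD = 66

66 ms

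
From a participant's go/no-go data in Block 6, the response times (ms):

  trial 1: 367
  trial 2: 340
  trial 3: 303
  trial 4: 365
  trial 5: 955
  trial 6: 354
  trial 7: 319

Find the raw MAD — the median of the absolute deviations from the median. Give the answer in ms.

Sorted: 303, 319, 340, 354, 365, 367, 955 → median = 354
|x − 354|: 13, 14, 51, 11, 601, 0, 35
Sorted deviations: 0, 11, 13, 14, 35, 51, 601 → MAD = 14

14 ms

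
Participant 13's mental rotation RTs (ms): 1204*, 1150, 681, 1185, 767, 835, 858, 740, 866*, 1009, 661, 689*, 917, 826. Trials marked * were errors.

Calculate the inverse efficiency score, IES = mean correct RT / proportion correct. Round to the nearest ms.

1114 ms

Correct trials (n=11): 1150, 681, 1185, 767, 835, 858, 740, 1009, 661, 917, 826
Mean correct RT = 9629/11 = 875.3636 ms
Proportion correct = 11/14
IES = 875.3636 / (11/14) = 1114.099 ms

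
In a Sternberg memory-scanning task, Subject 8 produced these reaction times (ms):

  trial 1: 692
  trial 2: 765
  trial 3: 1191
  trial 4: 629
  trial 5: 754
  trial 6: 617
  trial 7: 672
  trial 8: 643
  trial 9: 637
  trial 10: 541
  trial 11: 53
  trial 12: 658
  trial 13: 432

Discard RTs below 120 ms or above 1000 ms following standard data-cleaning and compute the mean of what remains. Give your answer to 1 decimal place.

Excluded: 53, 1191
Retained (n=11): Σ = 7040
Mean = 7040/11 = 640.0000

640.0 ms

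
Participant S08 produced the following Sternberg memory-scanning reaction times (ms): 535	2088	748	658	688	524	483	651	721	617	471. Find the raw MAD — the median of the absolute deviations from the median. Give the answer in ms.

Sorted: 471, 483, 524, 535, 617, 651, 658, 688, 721, 748, 2088 → median = 651
|x − 651|: 116, 1437, 97, 7, 37, 127, 168, 0, 70, 34, 180
Sorted deviations: 0, 7, 34, 37, 70, 97, 116, 127, 168, 180, 1437 → MAD = 97

97 ms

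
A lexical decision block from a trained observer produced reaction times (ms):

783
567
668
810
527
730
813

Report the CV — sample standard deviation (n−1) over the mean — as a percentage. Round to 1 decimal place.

n = 7, Σ = 4898, M = 699.7143
Σ(x−M)² = 81299.429; s = √(81299.429/6) = 116.4041
CV = 116.4041 / 699.7143 = 0.16636 = 16.636%

16.6%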